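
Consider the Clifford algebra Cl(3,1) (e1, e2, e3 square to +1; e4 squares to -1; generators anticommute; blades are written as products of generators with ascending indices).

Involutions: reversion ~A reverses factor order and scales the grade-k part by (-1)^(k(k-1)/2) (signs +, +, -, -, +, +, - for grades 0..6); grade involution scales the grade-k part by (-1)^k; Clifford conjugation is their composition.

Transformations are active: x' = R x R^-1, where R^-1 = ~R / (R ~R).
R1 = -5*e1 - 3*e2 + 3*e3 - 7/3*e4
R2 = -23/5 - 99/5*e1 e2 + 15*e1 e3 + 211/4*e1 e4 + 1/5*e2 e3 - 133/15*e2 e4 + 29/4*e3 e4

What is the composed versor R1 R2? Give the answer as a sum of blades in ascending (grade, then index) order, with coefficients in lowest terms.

Distribute over the terms of R1 (each basis-blade product reordered to ascending indices, repeated generators contracted through their squares):
(-5*e1) R2 = 23*e1 + 99*e2 - 75*e3 - 1055/4*e4 - e1 e2 e3 + 133/3*e1 e2 e4 - 145/4*e1 e3 e4
(-3*e2) R2 = -297/5*e1 + 69/5*e2 - 3/5*e3 + 133/5*e4 + 45*e1 e2 e3 + 633/4*e1 e2 e4 - 87/4*e2 e3 e4
(3*e3) R2 = -45*e1 - 3/5*e2 - 69/5*e3 + 87/4*e4 - 297/5*e1 e2 e3 - 633/4*e1 e3 e4 + 133/5*e2 e3 e4
(-7/3*e4) R2 = -1477/12*e1 + 931/45*e2 - 203/12*e3 + 161/15*e4 + 231/5*e1 e2 e4 - 35*e1 e3 e4 - 7/15*e2 e3 e4
Summing the partial products and collecting blades:
Answer: -12269/60*e1 + 1196/9*e2 - 6379/60*e3 - 614/3*e4 - 77/5*e1 e2 e3 + 14927/60*e1 e2 e4 - 459/2*e1 e3 e4 + 263/60*e2 e3 e4


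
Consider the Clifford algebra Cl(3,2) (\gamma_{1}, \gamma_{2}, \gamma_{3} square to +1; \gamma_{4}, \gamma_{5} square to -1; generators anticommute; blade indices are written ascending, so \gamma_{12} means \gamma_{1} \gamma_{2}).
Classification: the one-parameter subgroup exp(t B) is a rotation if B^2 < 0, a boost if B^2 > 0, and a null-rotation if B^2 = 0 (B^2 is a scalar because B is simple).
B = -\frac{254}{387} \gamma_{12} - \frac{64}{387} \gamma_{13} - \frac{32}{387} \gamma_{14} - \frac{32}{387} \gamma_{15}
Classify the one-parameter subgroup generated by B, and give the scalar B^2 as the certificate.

B^2 term by term: the squares give (-\frac{254}{387})^2*(\gamma_{12})^2 + (-\frac{64}{387})^2*(\gamma_{13})^2 + (-\frac{32}{387})^2*(\gamma_{14})^2 + (-\frac{32}{387})^2*(\gamma_{15})^2 = \frac{64516}{149769}*(-1) + \frac{4096}{149769}*(-1) + \frac{1024}{149769}*(+1) + \frac{1024}{149769}*(+1) = -\frac{4}{9} (each basis 2-blade squares to minus the product of its generators' squares); cross terms between blades sharing an index anticommute and cancel. So B^2 = -\frac{4}{9}.
Answer: rotation, certificate B^2 = -\frac{4}{9}. Note: conjugating B changes its blade decomposition but never the scalar B^2 = -\frac{4}{9}, whose sign settles the classification.


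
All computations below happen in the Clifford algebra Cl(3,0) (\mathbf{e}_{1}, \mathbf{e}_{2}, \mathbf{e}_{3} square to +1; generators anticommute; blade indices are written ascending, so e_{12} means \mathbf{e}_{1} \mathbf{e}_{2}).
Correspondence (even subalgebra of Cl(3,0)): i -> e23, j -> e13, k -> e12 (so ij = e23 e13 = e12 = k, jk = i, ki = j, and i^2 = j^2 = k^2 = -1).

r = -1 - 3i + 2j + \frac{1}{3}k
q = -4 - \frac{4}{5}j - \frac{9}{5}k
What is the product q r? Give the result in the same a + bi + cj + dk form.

In blades: q = -4 - \frac{9}{5} e_{12} - \frac{4}{5} e_{13}, r = -1 + \frac{1}{3} e_{12} + 2 e_{13} - 3 e_{23}.
Distribute q over r term by term (generator squares from the signature, products reordered to ascending indices): (-4)*r = 4 - \frac{4}{3} e_{12} - 8 e_{13} + 12 e_{23}; (-\frac{9}{5} e_{12})*r = \frac{3}{5} + \frac{9}{5} e_{12} + \frac{27}{5} e_{13} + \frac{18}{5} e_{23}; (-\frac{4}{5} e_{13})*r = \frac{8}{5} - \frac{12}{5} e_{12} + \frac{4}{5} e_{13} - \frac{4}{15} e_{23}.
Sum: \frac{31}{5} - \frac{29}{15} e_{12} - \frac{9}{5} e_{13} + \frac{46}{3} e_{23}; translating back through the correspondence:
Answer: \frac{31}{5} + \frac{46}{3}i - \frac{9}{5}j - \frac{29}{15}k


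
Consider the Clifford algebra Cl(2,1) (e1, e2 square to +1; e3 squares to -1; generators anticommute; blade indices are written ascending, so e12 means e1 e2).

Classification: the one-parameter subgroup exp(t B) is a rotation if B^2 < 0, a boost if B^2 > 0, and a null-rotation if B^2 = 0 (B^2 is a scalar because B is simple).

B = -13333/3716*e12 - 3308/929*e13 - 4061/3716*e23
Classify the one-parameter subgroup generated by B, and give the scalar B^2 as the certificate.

B^2 term by term: the squares give (-13333/3716)^2*(e12)^2 + (-3308/929)^2*(e13)^2 + (-4061/3716)^2*(e23)^2 = 177768889/13808656*(-1) + 10942864/863041*(+1) + 16491721/13808656*(+1) = 1 (each basis 2-blade squares to minus the product of its generators' squares); cross terms between blades sharing an index anticommute and cancel. So B^2 = 1.
Answer: boost, certificate B^2 = 1. Because 1 is invariant under every versor sandwich, the classification follows from its sign alone.


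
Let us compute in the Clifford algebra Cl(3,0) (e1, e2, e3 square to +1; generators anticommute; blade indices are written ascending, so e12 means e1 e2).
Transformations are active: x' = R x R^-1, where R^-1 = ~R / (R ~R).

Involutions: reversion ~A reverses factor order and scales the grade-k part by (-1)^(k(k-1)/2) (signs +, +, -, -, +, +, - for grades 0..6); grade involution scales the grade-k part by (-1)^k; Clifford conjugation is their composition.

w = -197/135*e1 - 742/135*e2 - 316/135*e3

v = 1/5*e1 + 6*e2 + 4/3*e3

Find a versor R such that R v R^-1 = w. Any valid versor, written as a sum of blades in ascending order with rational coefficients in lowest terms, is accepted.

Construction: equal norms (both 8509/225) license R = v + w = -34/27*e1 + 68/135*e2 - 136/135*e3 — nothing changes along that direction, while (v - w)/2 changes sign, so v maps onto w.
Answer: -34/27*e1 + 68/135*e2 - 136/135*e3


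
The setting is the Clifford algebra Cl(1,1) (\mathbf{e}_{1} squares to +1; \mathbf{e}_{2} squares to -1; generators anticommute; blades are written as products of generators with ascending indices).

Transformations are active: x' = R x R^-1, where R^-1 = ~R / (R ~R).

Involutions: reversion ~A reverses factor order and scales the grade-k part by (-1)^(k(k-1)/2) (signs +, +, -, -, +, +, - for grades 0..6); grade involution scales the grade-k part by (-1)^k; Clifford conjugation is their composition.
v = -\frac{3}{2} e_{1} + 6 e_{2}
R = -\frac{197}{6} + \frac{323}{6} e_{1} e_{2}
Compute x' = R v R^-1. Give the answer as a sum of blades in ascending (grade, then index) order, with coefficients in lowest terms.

~R = -\frac{197}{6} - \frac{323}{6} e_{1} e_{2}, and R ~R = -1820, so R^-1 = ~R / (-1820).
R v = -\frac{1095}{4} e_{1} - \frac{465}{4} e_{2}
Answer: -\frac{12197}{1456} e_{1} - \frac{14843}{1456} e_{2}


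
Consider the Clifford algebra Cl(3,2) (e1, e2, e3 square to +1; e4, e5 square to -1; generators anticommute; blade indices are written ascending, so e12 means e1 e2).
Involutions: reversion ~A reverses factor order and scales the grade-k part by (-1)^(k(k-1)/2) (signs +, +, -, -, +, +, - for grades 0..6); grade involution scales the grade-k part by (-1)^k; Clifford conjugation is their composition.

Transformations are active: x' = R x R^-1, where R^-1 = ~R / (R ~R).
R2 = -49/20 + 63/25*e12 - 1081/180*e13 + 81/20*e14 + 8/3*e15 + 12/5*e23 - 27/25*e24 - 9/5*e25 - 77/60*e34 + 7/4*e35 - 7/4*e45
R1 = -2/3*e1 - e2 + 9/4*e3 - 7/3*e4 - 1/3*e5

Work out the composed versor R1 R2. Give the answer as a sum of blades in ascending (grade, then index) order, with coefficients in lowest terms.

Distribute over the terms of R1 (each basis-blade product reordered to ascending indices, repeated generators contracted through their squares):
(-2/3*e1) R2 = 49/30*e1 - 42/25*e2 + 1081/270*e3 - 27/10*e4 - 16/9*e5 - 8/5*e123 + 18/25*e124 + 6/5*e125 + 77/90*e134 - 7/6*e135 + 7/6*e145
(-e2) R2 = 63/25*e1 + 49/20*e2 - 12/5*e3 + 27/25*e4 + 9/5*e5 - 1081/180*e123 + 81/20*e124 + 8/3*e125 + 77/60*e234 - 7/4*e235 + 7/4*e245
(9/4*e3) R2 = 1081/80*e1 - 27/5*e2 - 441/80*e3 - 231/80*e4 + 63/16*e5 + 567/100*e123 - 729/80*e134 - 6*e135 + 243/100*e234 + 81/20*e235 - 63/16*e345
(-7/3*e4) R2 = -189/20*e1 + 63/25*e2 + 539/180*e3 + 343/60*e4 - 49/12*e5 - 147/25*e124 + 7567/540*e134 + 56/9*e145 - 28/5*e234 - 21/5*e245 + 49/12*e345
(-1/3*e5) R2 = -8/9*e1 + 3/5*e2 - 7/12*e3 + 7/12*e4 + 49/60*e5 - 21/25*e125 + 1081/540*e135 - 27/20*e145 - 4/5*e235 + 9/25*e245 + 77/180*e345
Summing the partial products and collecting blades:
Answer: 26377/3600*e1 - 151/100*e2 - 647/432*e3 + 717/400*e4 + 499/720*e5 - 871/450*e123 - 111/100*e124 + 227/75*e125 + 12433/2160*e134 - 2789/540*e135 + 1087/180*e145 - 283/150*e234 + 3/2*e235 - 209/100*e245 + 413/720*e345


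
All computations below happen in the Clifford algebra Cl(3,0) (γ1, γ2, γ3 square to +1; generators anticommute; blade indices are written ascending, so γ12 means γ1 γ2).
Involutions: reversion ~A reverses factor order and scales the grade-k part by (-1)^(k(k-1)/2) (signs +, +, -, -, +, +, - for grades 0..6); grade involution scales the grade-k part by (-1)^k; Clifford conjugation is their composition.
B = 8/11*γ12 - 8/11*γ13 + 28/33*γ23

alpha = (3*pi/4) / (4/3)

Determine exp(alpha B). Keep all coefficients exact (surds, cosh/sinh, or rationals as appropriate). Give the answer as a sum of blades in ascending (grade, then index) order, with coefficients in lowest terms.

B^2 term by term: the squares give (8/11)^2*(γ12)^2 + (-8/11)^2*(γ13)^2 + (28/33)^2*(γ23)^2 = 64/121*(-1) + 64/121*(-1) + 784/1089*(-1) = -16/9 (each basis 2-blade squares to minus the product of its generators' squares); cross terms between blades sharing an index anticommute and cancel. So B^2 = -16/9.
B^2 = -16/9 — since the square is negative, the closed form is circular: l = 4/3, alpha*l = 3*pi/4, so exp(alpha B) = cos(3*pi/4) + (sin(3*pi/4)/(4/3))*B = -sqrt(2)/2 + (3*sqrt(2)/8)*B.
Answer: -sqrt(2)/2 + 3*sqrt(2)/11*γ12 - 3*sqrt(2)/11*γ13 + 7*sqrt(2)/22*γ23


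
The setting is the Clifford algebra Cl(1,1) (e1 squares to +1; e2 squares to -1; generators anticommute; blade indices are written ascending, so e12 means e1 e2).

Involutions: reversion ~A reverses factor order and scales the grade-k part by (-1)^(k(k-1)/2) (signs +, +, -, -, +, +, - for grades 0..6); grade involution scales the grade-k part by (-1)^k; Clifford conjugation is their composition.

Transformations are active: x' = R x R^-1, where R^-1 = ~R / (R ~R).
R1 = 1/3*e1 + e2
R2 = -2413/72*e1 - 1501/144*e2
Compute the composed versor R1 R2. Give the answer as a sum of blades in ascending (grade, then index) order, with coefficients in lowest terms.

Distribute over the terms of R1 (each basis-blade product reordered to ascending indices, repeated generators contracted through their squares):
(1/3*e1) R2 = -2413/216 - 1501/432*e12
(e2) R2 = 1501/144 + 2413/72*e12
Summing the partial products and collecting blades:
Answer: -323/432 + 12977/432*e12


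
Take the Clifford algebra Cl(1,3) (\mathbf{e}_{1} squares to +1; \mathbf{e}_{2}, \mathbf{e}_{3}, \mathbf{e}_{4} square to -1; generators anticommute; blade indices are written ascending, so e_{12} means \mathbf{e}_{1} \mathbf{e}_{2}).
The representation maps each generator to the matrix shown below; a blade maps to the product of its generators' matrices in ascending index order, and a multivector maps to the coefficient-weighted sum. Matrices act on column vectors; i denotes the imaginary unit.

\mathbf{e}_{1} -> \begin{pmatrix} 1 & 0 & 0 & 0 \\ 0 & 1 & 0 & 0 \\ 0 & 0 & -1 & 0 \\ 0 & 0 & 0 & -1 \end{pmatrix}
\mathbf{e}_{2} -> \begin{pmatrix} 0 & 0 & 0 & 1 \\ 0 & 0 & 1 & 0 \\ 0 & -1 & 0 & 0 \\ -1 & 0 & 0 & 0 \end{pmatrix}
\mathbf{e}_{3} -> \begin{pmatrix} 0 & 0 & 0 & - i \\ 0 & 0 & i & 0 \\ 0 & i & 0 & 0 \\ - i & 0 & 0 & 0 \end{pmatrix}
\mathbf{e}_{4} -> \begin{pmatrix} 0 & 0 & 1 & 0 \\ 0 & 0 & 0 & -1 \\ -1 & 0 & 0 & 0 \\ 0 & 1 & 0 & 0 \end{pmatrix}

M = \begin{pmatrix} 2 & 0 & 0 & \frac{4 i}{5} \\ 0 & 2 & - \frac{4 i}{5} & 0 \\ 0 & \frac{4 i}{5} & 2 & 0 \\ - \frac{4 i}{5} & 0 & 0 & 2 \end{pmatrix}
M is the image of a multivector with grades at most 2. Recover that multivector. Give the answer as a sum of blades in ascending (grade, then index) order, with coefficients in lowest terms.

Method: the blade images are trace-orthogonal — tr(rho(e_A) rho(e_B)^-1) = 4 if A = B and 0 otherwise — and rho(e_A)^-1 = (e_A)^2 * rho(e_A) with (e_A)^2 = +1 or -1, so the coefficient of e_A in the preimage is (e_A)^2 * tr(M rho(e_A))/4.
Nonzero projections over blades of grade <= 2: 1: (1)^2 = +1, tr(M 1) = 8, coefficient 2; e_{13}: (e_{13})^2 = +1, tr(M rho(e_{13})) = - \frac{16}{5}, coefficient -\frac{4}{5}. Every other blade of grade <= 2 projects to 0.
Answer: 2 - \frac{4}{5} e_{13}


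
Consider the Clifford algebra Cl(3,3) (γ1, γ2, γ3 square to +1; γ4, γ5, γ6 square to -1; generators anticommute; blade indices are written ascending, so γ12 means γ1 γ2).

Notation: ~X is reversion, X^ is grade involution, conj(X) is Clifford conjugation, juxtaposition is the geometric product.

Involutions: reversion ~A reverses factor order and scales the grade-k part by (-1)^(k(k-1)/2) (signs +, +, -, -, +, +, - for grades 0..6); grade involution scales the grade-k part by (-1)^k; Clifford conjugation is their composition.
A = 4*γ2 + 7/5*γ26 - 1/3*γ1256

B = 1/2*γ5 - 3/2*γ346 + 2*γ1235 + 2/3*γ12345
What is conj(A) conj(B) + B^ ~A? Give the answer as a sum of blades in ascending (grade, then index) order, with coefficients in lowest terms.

first term: 2*γ25 + 2/3*γ36 + 1/6*γ126 + 8*γ135 - 21/10*γ234 - 7/10*γ256 - 2/9*γ346 - 8/3*γ1345 + 14/5*γ1356 + 6*γ2346 - 1/2*γ12345 + 14/15*γ13456
second term: 2*γ25 - 2/3*γ36 - 1/6*γ126 + 8*γ135 - 21/10*γ234 - 7/10*γ256 + 2/9*γ346 + 8/3*γ1345 - 14/5*γ1356 - 6*γ2346 - 1/2*γ12345 - 14/15*γ13456
Answer: 4*γ25 + 16*γ135 - 21/5*γ234 - 7/5*γ256 - γ12345


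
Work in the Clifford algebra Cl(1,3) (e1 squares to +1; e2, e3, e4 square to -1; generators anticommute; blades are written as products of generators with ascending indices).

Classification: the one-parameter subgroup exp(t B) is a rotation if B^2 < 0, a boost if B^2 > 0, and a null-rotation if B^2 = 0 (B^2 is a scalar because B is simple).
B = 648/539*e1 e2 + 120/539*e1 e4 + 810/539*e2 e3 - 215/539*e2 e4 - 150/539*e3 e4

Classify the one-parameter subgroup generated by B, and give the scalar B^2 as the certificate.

B^2 term by term: the squares give (648/539)^2*(e1 e2)^2 + (120/539)^2*(e1 e4)^2 + (810/539)^2*(e2 e3)^2 + (-215/539)^2*(e2 e4)^2 + (-150/539)^2*(e3 e4)^2 = 419904/290521*(+1) + 14400/290521*(+1) + 656100/290521*(-1) + 46225/290521*(-1) + 22500/290521*(-1) = -1 (each basis 2-blade squares to minus the product of its generators' squares); cross terms between blades sharing an index anticommute and cancel; the commuting (index-disjoint) pairs give grade-4 terms 2*c*c'*(blade product), which cancel blade by blade — e1 e2 e3 e4: -194400/290521 + 194400/290521 = 0 — confirming B is simple. So B^2 = -1.
Answer: rotation, certificate B^2 = -1. No conjugation can change B^2 = -1; the sign gives the class.


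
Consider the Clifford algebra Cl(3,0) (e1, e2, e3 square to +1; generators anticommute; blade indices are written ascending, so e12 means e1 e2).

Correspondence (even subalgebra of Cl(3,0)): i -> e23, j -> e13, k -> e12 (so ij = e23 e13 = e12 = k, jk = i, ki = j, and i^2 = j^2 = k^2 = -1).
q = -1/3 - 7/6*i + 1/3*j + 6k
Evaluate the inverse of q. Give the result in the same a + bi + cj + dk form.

In blades: q = -1/3 + 6*e12 + 1/3*e13 - 7/6*e23.
With qbar = -1/3 - 6*e12 - 1/3*e13 + 7/6*e23 (scalar fixed, mapped units negated), q qbar = 451/12 (the sum of squared coefficients), so q^-1 = qbar / (451/12) = -4/451 - 72/451*e12 - 4/451*e13 + 14/451*e23; translating back:
Answer: -4/451 + 14/451*i - 4/451*j - 72/451*k


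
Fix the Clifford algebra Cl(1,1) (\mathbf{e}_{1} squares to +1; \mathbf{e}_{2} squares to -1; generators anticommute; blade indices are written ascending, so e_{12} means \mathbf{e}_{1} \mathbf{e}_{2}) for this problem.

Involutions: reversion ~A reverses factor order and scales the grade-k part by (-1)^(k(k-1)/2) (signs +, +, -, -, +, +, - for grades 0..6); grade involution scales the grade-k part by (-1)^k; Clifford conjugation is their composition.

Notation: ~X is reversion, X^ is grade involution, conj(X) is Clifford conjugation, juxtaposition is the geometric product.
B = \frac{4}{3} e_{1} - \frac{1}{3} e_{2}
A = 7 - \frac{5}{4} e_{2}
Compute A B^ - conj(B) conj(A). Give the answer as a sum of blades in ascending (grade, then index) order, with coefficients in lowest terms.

first term: \frac{5}{12} - \frac{28}{3} e_{1} + \frac{7}{3} e_{2} - \frac{5}{3} e_{12}
second term: -\frac{5}{12} - \frac{28}{3} e_{1} + \frac{7}{3} e_{2} - \frac{5}{3} e_{12}
Answer: \frac{5}{6}


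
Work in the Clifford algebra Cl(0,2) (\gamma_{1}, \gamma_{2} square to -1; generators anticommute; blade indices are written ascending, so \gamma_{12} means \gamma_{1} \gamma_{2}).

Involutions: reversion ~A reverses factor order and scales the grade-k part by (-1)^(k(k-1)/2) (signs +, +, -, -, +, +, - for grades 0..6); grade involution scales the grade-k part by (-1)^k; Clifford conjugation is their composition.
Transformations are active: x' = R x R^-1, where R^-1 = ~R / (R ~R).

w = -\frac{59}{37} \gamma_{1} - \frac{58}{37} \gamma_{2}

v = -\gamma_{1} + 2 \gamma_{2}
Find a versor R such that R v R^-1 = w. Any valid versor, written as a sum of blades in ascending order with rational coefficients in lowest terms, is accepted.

Since q(v) = q(w) = -5, the sum R = v + w = -\frac{96}{37} \gamma_{1} + \frac{16}{37} \gamma_{2} does the job whenever invertible.
Answer: -\frac{96}{37} \gamma_{1} + \frac{16}{37} \gamma_{2}


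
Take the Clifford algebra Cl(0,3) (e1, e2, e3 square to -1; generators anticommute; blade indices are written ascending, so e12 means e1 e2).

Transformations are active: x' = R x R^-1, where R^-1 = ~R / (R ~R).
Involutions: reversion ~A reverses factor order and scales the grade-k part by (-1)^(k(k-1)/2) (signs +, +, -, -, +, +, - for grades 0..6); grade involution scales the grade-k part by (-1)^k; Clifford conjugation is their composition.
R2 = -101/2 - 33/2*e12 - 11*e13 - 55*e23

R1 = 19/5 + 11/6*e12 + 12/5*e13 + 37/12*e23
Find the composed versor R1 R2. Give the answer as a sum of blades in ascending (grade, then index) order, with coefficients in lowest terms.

Distribute over the terms of R1 (each basis-blade product reordered to ascending indices, repeated generators contracted through their squares):
(19/5) R2 = -1919/10 - 627/10*e12 - 209/5*e13 - 209*e23
(11/6*e12) R2 = 121/4 - 1111/12*e12 + 605/6*e13 - 121/6*e23
(12/5*e13) R2 = 132/5 - 132*e12 - 606/5*e13 + 198/5*e23
(37/12*e23) R2 = 2035/12 + 407/12*e12 - 407/8*e13 - 3737/24*e23
Summing the partial products and collecting blades:
Answer: 103/3 - 7601/30*e12 - 2713/24*e13 - 13811/40*e23


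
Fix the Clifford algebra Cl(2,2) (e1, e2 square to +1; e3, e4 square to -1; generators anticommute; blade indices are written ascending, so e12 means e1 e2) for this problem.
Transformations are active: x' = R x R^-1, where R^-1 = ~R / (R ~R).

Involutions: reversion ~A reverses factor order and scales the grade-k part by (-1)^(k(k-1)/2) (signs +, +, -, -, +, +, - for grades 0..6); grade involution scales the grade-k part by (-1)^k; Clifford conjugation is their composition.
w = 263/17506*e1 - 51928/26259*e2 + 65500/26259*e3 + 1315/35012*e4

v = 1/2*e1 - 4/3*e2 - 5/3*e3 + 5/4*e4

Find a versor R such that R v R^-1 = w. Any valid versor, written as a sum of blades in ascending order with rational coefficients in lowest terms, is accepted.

Why this works: both vectors square to -37/16, so q(v) = q(w) and R = v + w = 4508/8753*e1 - 28980/8753*e2 + 7245/8753*e3 + 11270/8753*e4 carries v to w — its own direction survives, the complement (v - w)/2 flips.
Answer: 4508/8753*e1 - 28980/8753*e2 + 7245/8753*e3 + 11270/8753*e4


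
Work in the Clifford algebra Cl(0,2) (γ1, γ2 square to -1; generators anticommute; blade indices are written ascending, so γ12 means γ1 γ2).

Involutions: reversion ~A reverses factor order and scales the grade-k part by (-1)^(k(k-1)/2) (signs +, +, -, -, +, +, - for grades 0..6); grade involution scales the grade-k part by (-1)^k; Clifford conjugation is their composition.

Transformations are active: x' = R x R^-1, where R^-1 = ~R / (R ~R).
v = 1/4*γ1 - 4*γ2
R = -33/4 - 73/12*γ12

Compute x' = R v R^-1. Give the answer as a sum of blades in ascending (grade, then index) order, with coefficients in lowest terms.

~R = -33/4 + 73/12*γ12, and R ~R = 7565/72, so R^-1 = ~R / (7565/72).
R v = -1267/48*γ1 + 1511/48*γ2
Answer: 29467/7565*γ1 - 28549/30260*γ2


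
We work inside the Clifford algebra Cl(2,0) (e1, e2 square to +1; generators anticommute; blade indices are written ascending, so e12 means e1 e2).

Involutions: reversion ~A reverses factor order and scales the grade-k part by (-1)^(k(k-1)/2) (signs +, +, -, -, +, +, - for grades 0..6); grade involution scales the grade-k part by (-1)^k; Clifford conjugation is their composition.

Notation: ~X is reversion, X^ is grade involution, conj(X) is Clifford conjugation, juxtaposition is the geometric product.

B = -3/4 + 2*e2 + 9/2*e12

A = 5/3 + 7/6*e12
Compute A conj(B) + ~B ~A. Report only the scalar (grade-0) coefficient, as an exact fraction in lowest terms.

first term: 4 - 7/3*e1 - 10/3*e2 - 67/8*e12
second term: -13/2 + 7/3*e1 + 10/3*e2 - 53/8*e12
Answer: -5/2


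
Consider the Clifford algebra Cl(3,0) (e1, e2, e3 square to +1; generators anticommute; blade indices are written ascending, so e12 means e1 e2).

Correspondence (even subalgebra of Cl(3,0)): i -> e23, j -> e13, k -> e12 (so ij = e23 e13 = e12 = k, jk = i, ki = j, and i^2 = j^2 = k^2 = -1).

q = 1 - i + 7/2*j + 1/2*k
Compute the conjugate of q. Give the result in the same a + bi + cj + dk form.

In blades: q = 1 + 1/2*e12 + 7/2*e13 - e23.
Quaternion conjugation is reversion on the even subalgebra: the scalar is fixed and every grade-2 blade flips sign, giving 1 - 1/2*e12 - 7/2*e13 + e23; translating back:
Answer: 1 + i - 7/2*j - 1/2*k


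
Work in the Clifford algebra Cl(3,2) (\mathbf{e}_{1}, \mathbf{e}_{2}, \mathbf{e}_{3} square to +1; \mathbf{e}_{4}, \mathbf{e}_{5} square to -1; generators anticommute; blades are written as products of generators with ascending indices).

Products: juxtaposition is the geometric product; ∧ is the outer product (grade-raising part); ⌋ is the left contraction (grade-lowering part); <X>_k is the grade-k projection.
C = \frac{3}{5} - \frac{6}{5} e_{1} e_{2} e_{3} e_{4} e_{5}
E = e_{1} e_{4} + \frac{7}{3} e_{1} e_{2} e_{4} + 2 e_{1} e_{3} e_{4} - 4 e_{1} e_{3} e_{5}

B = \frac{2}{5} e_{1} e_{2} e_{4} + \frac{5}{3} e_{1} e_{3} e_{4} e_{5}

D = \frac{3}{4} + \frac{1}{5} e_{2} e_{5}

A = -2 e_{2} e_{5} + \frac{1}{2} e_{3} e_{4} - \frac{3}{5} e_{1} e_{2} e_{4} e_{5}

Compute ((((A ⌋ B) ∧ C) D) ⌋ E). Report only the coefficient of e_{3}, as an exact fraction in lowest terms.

step 1: \frac{5}{6} e_{1} e_{5}
step 2: \frac{1}{2} e_{1} e_{5}
step 3: \frac{1}{10} e_{1} e_{2} + \frac{3}{8} e_{1} e_{5}
step 4: \frac{3}{2} e_{3} - \frac{7}{30} e_{4}
Answer: \frac{3}{2}


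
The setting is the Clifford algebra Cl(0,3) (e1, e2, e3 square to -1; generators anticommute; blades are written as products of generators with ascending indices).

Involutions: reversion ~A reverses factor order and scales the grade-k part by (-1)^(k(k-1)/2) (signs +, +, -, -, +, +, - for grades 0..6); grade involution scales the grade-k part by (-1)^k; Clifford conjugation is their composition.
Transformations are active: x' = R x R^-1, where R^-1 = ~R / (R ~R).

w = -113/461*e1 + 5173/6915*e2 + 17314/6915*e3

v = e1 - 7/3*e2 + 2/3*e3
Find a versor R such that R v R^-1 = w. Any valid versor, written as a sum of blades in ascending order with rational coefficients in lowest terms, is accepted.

Reasoning: v^2 = w^2 = -62/9 since conjugation preserves the quadratic form; R = v + w = 348/461*e1 - 3654/2305*e2 + 7308/2305*e3 is then valid when invertible, keeping its own part and reversing (v - w)/2.
Answer: 348/461*e1 - 3654/2305*e2 + 7308/2305*e3


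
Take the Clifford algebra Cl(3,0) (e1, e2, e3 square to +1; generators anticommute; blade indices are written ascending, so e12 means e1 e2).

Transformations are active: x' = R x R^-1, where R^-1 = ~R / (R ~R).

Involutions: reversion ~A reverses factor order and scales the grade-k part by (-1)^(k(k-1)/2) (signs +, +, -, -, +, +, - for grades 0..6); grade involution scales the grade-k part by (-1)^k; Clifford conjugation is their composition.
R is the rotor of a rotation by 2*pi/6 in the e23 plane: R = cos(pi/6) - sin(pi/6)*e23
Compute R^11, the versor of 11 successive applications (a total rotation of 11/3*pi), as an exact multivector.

Rotor phase runs at HALF the rotation angle; powers of one rotor simply add phase, so after 11 steps in e23 the phase is 11*pi/6 = 11*pi/6 and R^11 = cos(11*pi/6) - sin(11*pi/6)*e23.
cos(11*pi/6) = sqrt(3)/2 and sin(11*pi/6) = -1/2, so R^11 = sqrt(3)/2 + 1/2*e23. The net rotation is 5/3*pi (after discarding 1 full turn, each of which contributes a factor -1 to the rotor); the rotor keeps the half-angle phase exactly.
Answer: sqrt(3)/2 + 1/2*e23


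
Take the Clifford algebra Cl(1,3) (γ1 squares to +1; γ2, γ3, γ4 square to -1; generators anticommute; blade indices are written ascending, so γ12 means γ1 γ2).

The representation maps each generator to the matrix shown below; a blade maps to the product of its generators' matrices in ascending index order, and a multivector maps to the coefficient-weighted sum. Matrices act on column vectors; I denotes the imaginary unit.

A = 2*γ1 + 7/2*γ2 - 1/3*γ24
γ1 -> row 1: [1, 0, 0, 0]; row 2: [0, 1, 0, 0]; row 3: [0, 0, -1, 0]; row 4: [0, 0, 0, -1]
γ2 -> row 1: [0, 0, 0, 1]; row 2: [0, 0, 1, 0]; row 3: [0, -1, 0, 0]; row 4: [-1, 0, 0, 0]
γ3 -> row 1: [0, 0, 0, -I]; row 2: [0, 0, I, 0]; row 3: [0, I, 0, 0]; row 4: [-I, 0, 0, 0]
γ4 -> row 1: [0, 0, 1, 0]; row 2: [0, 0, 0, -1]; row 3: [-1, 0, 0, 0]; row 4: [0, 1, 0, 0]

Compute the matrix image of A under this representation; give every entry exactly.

Bivector images (products of the table entries): rho(γ24) = rho(γ2)rho(γ4) = row 1: [0, 1, 0, 0]; row 2: [-1, 0, 0, 0]; row 3: [0, 0, 0, 1]; row 4: [0, 0, -1, 0].
M = (2)*rho(γ1) + (7/2)*rho(γ2) + (-1/3)*rho(γ24), summed entrywise:
Answer: row 1: [2, -1/3, 0, 7/2]; row 2: [1/3, 2, 7/2, 0]; row 3: [0, -7/2, -2, -1/3]; row 4: [-7/2, 0, 1/3, -2]


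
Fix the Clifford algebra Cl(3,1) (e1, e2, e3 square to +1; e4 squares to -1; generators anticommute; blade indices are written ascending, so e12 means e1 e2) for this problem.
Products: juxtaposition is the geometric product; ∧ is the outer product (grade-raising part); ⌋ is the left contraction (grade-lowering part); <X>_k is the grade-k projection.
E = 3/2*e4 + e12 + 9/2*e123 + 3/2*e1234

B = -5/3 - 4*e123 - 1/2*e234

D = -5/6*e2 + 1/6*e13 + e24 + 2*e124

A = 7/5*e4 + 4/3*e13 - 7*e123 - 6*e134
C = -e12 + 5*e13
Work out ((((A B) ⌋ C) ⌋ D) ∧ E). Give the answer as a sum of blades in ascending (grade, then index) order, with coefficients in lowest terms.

step 1: -28 - 16/3*e2 - 7/3*e4 + 3*e12 - 20/9*e13 - 7/2*e14 + 7/10*e23 - 24*e24 + 35/3*e123 + 2/3*e124 + 10*e134 + 28/5*e1234
step 2: 127/9 - 16/3*e1 + 28*e12 - 140*e13
step 3: 70/3 - 635/54*e2 - 8/9*e3 - 56*e4 + 127/54*e13 + 31/9*e24 + 254/9*e124
step 4: 35*e4 + 70/3*e12 - 635/36*e24 - 4/3*e34 + 937/9*e123 - 56*e124 + 127/36*e134 + 287*e1234
Answer: 35*e4 + 70/3*e12 - 635/36*e24 - 4/3*e34 + 937/9*e123 - 56*e124 + 127/36*e134 + 287*e1234


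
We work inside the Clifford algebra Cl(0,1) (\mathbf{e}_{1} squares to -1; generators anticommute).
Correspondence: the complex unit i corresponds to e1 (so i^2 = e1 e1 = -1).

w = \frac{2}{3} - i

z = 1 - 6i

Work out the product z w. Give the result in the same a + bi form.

In blades: z = 1 - 6 e_{1}, w = \frac{2}{3} - e_{1}.
Distribute z over w term by term (generator squares from the signature, products reordered to ascending indices): (1)*w = \frac{2}{3} - e_{1}; (-6 e_{1})*w = -6 - 4 e_{1}.
Sum: -\frac{16}{3} - 5 e_{1}; translating back through the correspondence:
Answer: -\frac{16}{3} - 5i


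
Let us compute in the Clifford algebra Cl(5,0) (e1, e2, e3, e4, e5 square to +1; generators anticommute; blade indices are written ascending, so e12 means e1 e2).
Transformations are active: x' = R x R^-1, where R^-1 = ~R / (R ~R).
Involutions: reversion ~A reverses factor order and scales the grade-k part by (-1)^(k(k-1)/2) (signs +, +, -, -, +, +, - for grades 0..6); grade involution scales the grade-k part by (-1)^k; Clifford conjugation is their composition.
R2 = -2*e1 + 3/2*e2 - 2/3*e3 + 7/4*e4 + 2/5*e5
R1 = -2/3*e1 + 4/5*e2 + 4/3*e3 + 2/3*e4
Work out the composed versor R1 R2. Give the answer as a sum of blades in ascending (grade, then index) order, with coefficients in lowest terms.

Distribute over the terms of R1 (each basis-blade product reordered to ascending indices, repeated generators contracted through their squares):
(-2/3*e1) R2 = 4/3 - e12 + 4/9*e13 - 7/6*e14 - 4/15*e15
(4/5*e2) R2 = 6/5 + 8/5*e12 - 8/15*e23 + 7/5*e24 + 8/25*e25
(4/3*e3) R2 = -8/9 + 8/3*e13 - 2*e23 + 7/3*e34 + 8/15*e35
(2/3*e4) R2 = 7/6 + 4/3*e14 - e24 + 4/9*e34 + 4/15*e45
Summing the partial products and collecting blades:
Answer: 253/90 + 3/5*e12 + 28/9*e13 + 1/6*e14 - 4/15*e15 - 38/15*e23 + 2/5*e24 + 8/25*e25 + 25/9*e34 + 8/15*e35 + 4/15*e45


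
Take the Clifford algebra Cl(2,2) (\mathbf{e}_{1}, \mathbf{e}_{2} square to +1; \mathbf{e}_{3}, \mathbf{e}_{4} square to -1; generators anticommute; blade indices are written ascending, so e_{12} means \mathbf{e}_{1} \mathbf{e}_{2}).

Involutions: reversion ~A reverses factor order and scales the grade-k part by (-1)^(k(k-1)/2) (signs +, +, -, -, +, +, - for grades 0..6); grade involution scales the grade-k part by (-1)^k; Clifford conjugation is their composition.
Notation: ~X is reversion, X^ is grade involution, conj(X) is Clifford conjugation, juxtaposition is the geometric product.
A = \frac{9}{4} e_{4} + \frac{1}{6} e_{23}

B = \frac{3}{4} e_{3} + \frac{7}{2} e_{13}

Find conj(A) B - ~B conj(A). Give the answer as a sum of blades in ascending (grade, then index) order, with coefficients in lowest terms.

first term: \frac{1}{8} e_{2} + \frac{7}{12} e_{12} + \frac{27}{16} e_{34} - \frac{63}{8} e_{134}
second term: -\frac{1}{8} e_{2} + \frac{7}{12} e_{12} - \frac{27}{16} e_{34} + \frac{63}{8} e_{134}
Answer: \frac{1}{4} e_{2} + \frac{27}{8} e_{34} - \frac{63}{4} e_{134}


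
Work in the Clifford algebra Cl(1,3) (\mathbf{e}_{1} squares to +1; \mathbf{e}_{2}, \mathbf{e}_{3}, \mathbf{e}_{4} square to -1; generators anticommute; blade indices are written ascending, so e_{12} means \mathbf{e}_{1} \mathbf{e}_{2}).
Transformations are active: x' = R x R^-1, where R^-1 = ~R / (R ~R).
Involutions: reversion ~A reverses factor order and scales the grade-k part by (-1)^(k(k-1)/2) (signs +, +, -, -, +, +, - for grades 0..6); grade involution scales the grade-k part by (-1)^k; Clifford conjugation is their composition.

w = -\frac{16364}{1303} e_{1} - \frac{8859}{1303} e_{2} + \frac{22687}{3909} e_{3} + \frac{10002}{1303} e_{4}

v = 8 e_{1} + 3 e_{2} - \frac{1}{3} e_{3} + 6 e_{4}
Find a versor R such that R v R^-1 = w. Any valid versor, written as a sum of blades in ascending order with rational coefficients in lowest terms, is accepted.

Reasoning: v^2 = w^2 = \frac{170}{9} since conjugation preserves the quadratic form; R = v + w = -\frac{5940}{1303} e_{1} - \frac{4950}{1303} e_{2} + \frac{7128}{1303} e_{3} + \frac{17820}{1303} e_{4} is then valid when invertible, keeping its own part and reversing (v - w)/2.
Answer: -\frac{5940}{1303} e_{1} - \frac{4950}{1303} e_{2} + \frac{7128}{1303} e_{3} + \frac{17820}{1303} e_{4}


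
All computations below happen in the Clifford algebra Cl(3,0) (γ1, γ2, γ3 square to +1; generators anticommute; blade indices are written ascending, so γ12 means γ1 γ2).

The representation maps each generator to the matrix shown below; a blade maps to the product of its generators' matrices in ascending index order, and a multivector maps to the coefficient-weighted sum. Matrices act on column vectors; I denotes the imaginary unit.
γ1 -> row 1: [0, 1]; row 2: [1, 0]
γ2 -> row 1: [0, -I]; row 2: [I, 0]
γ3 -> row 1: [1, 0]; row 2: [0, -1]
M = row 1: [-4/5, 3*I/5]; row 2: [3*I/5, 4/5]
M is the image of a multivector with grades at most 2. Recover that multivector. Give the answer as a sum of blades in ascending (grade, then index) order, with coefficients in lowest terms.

Method: 1, rho(γ1), rho(γ2), rho(γ3) form a trace-orthogonal basis of the 2x2 complex matrices (tr(X Y) = 2 if X = Y, else 0), so M = m0*1 + m1*rho(γ1) + m2*rho(γ2) + m3*rho(γ3) with m0 = tr(M)/2 = 0, m1 = tr(M rho(γ1))/2 = 3*I/5, m2 = tr(M rho(γ2))/2 = 0, m3 = tr(M rho(γ3))/2 = -4/5.
Multiplying table entries, the bivector images are rho(γ12) = I*rho(γ3), rho(γ13) = -I*rho(γ2), rho(γ23) = I*rho(γ1); with real blade coefficients the real parts of m0..m3 are the coefficients of 1, γ1, γ2, γ3 and the imaginary parts give the bivectors (γ23: Im m1, γ13: -Im m2, γ12: Im m3).
Answer: -4/5*γ3 + 3/5*γ23


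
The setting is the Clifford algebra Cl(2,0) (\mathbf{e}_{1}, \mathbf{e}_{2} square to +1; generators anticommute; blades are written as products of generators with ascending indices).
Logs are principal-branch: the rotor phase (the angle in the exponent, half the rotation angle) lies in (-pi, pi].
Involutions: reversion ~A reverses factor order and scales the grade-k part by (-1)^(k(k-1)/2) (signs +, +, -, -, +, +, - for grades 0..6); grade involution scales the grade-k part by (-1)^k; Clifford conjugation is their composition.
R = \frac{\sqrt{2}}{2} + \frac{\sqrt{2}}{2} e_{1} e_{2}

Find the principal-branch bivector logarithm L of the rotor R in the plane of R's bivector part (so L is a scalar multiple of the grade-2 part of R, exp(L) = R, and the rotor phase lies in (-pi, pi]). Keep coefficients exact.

The scalar part of R is \frac{\sqrt{2}}{2}, so the principal-branch rotor phase is pinned; divide the bivector part by its sine to get the unit plane — L is the phase times that plane.
Concretely: cos(phase) = \frac{\sqrt{2}}{2} gives phase = ±\frac{\pi}{4}, and since phase/sin(phase) is even the sign is immaterial: L = (phase/sin(phase)) * <R>_2 = (\frac{\sqrt{2} \pi}{4}) * <R>_2.
Answer: \frac{\pi}{4} e_{1} e_{2}


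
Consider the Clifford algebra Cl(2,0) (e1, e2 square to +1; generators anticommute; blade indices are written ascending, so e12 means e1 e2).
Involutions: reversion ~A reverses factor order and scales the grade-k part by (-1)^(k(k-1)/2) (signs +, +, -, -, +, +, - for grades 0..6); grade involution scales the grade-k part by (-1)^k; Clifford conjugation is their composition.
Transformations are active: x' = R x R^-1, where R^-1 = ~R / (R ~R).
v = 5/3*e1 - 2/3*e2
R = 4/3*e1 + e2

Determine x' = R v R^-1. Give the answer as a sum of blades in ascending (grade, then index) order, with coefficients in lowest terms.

~R = 4/3*e1 + e2, and R ~R = 25/9, so R^-1 = ~R / (25/9).
R v = 14/9 - 23/9*e12
Answer: -13/75*e1 + 134/75*e2


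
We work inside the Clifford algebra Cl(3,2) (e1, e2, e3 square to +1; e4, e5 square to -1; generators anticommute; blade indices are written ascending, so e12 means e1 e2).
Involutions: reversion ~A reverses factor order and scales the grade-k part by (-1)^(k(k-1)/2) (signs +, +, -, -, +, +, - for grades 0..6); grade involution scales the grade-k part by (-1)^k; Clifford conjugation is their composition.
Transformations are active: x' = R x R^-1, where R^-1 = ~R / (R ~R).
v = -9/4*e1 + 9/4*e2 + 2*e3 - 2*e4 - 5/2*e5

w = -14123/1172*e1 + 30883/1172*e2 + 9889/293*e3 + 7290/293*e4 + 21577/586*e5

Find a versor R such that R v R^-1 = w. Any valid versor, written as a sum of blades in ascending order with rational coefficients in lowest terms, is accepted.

Why this works: both vectors square to 31/8, so q(v) = q(w) and R = v + w = -4190/293*e1 + 8380/293*e2 + 10475/293*e3 + 6704/293*e4 + 10056/293*e5 carries v to w — its own direction survives, the complement (v - w)/2 flips.
Answer: -4190/293*e1 + 8380/293*e2 + 10475/293*e3 + 6704/293*e4 + 10056/293*e5


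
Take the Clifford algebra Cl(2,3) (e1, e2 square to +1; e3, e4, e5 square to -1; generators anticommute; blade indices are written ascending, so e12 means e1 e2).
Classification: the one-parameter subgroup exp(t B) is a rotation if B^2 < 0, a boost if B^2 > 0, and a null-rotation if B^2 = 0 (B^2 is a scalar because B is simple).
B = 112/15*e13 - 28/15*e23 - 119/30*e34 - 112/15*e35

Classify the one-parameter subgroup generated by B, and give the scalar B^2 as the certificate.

B^2 term by term: the squares give (112/15)^2*(e13)^2 + (-28/15)^2*(e23)^2 + (-119/30)^2*(e34)^2 + (-112/15)^2*(e35)^2 = 12544/225*(+1) + 784/225*(+1) + 14161/900*(-1) + 12544/225*(-1) = -49/4 (each basis 2-blade squares to minus the product of its generators' squares); cross terms between blades sharing an index anticommute and cancel. So B^2 = -49/4.
Answer: rotation, certificate B^2 = -49/4. The invariant at work: B^2 = -49/4 is unchanged by conjugation, hence its sign classifies the subgroup whatever basis B is written in.


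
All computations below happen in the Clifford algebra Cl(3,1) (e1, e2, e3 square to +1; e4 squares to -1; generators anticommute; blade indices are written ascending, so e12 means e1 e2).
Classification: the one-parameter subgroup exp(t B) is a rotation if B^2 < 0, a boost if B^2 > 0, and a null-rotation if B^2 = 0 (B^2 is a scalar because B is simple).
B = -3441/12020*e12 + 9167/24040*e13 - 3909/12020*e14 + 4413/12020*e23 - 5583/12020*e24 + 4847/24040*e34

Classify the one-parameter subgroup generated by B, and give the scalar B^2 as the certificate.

B^2 term by term: the squares give (-3441/12020)^2*(e12)^2 + (9167/24040)^2*(e13)^2 + (-3909/12020)^2*(e14)^2 + (4413/12020)^2*(e23)^2 + (-5583/12020)^2*(e24)^2 + (4847/24040)^2*(e34)^2 = 11840481/144480400*(-1) + 84033889/577921600*(-1) + 15280281/144480400*(+1) + 19474569/144480400*(-1) + 31169889/144480400*(+1) + 23493409/577921600*(+1) = 0 (each basis 2-blade squares to minus the product of its generators' squares); cross terms between blades sharing an index anticommute and cancel; the commuting (index-disjoint) pairs give grade-4 terms 2*c*c'*(blade product), which cancel blade by blade — e1234: -16678527/144480400 + 51179361/144480400 - 17250417/72240200 = 0 — confirming B is simple. So B^2 = 0.
Answer: null-rotation, certificate B^2 = 0. Why this suffices: the scalar 0 survives any versor conjugation, so its sign alone determines the class however B is presented.


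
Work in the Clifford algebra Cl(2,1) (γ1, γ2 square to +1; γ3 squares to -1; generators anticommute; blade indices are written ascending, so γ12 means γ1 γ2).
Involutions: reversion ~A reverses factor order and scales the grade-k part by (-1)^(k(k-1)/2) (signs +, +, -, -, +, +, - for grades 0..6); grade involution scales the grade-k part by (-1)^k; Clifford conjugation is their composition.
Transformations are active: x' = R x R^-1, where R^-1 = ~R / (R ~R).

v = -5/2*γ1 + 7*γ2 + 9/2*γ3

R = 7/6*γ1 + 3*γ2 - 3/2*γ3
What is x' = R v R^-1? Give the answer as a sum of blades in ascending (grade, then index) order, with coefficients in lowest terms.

~R = 7/6*γ1 + 3*γ2 - 3/2*γ3, and R ~R = 73/9, so R^-1 = ~R / (73/9).
R v = 149/6 + 47/3*γ12 + 3/2*γ13 + 24*γ23
Answer: 704/73*γ1 + 830/73*γ2 - 999/73*γ3


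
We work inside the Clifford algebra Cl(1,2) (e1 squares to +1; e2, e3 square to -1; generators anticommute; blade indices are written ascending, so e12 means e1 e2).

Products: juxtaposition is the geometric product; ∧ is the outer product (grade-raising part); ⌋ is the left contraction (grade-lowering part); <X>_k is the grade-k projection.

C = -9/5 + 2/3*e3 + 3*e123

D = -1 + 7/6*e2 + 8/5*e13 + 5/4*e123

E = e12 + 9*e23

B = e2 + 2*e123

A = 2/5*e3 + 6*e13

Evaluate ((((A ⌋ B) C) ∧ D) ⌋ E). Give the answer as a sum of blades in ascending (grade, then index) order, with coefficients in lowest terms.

step 1: -12*e2 - 4/5*e12
step 2: 108/5*e2 - 12/5*e3 + 36/25*e12 - 36*e13 - 8*e23 - 8/15*e123
step 3: -108/5*e2 + 12/5*e3 - 36/25*e12 + 36*e13 + 54/5*e23 + 598/75*e123
step 4: -2466/25 - 108/5*e1 + 108/5*e2 + 972/5*e3
Answer: -2466/25 - 108/5*e1 + 108/5*e2 + 972/5*e3
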